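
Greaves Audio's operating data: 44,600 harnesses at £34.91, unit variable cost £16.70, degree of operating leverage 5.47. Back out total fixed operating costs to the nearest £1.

£663,690

At 44,600 units, contribution = 44,600 × £18.21 = £812,166.00.
Since DOL = CM ÷ EBIT, EBIT = £812,166.00 ÷ 5.47 = £148,476.42.
And FC = contribution − EBIT = £812,166.00 − £148,476.42 = £663,690.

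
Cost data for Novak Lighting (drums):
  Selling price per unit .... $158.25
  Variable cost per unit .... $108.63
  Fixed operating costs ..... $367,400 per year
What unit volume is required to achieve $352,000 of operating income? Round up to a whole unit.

Each unit contributes $158.25 − $108.63 = $49.62.
Need Q such that Q × $49.62 − $367,400 = $352,000, i.e. Q = $719,400 / $49.62 = 14,498.19 → 14,499.

14,499 drums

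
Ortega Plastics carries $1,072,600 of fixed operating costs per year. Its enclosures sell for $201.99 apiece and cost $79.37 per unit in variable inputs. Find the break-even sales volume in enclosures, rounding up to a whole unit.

Each unit contributes $201.99 − $79.37 = $122.62.
Break-even Q = $1,072,600 / $122.62 = 8,747.35 → 8,748 enclosures.

8,748 enclosures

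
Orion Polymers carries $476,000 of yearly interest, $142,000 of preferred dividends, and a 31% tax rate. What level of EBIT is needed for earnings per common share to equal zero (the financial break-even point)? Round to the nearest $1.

Grossing the preferred dividend up to pre-tax terms: $142,000 / (1 − 0.31) = $205,797.10.
Financial break-even EBIT = interest + D_p ÷ (1 − t) = $476,000 + $205,797.10 = $681,797.10.

$681,797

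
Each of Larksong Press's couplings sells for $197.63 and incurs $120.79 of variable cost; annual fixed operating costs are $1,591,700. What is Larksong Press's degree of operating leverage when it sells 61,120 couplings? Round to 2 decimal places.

1.51

Contribution at this volume is 61,120 × $76.84 = $4,696,460.80.
EBIT = $4,696,460.80 − $1,591,700 = $3,104,760.80.
DOL = contribution ÷ EBIT = $4,696,460.80 ÷ $3,104,760.80 = 1.5127.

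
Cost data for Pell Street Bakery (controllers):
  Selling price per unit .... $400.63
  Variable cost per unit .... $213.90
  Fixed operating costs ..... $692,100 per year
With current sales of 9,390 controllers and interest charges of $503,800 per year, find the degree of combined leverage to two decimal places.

Contribution at this volume is 9,390 × $186.73 = $1,753,394.70.
Operating income = contribution − fixed costs = $1,753,394.70 − $692,100 = $1,061,294.70. Interest = $503,800.00.
DOL = $1,753,394.70 ÷ $1,061,294.70 = 1.6521; DFL = $1,061,294.70 ÷ $557,494.70 = 1.9037.
DCL = DOL × DFL = 1.6521 × 1.9037 = 3.1451.

3.15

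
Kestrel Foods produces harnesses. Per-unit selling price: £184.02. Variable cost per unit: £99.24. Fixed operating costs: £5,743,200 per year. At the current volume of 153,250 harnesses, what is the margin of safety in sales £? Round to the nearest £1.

£15,735,110

Contribution margin per unit = £184.02 − £99.24 = £84.78. Break-even units = £5,743,200 ÷ £84.78 = 67,742.39; break-even revenue = 67,742.39 × £184.02 = £12,465,954.99.
Actual sales revenue = 153,250 × £184.02 = £28,201,065.00.
Margin of safety = £28,201,065.00 − £12,465,954.99 = £15,735,110.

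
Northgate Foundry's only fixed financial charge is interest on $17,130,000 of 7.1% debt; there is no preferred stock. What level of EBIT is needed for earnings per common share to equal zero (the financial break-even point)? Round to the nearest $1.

$1,216,230

Annual interest = 7.1% × $17,130,000 = $1,216,230.00.
With no preferred dividends, EPS = 0 when EBIT exactly covers interest, so the financial break-even EBIT is $1,216,230.00.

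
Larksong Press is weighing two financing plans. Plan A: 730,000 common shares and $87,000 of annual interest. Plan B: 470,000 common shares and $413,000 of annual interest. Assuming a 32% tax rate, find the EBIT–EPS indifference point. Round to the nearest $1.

Set EPS_A = EPS_B: (EBIT − $87,000)(1 − 0.32) ÷ 730,000 = (EBIT − $413,000)(1 − 0.32) ÷ 470,000.
The (1 − t) factor cancels: (EBIT − 87,000) × 470,000 = (EBIT − 413,000) × 730,000.
EBIT × (730,000 − 470,000) = 413,000 × 730,000 − 87,000 × 470,000 = 260,600,000,000, so EBIT = 260,600,000,000 ÷ 260,000 = 1,002,307.69.

$1,002,308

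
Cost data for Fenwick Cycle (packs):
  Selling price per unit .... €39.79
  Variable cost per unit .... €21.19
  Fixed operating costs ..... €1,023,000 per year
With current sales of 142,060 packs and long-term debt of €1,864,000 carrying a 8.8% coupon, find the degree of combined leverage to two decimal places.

1.82

Total contribution margin = 142,060 × €18.60 = €2,642,316.00.
Operating income = contribution − fixed costs = €2,642,316.00 − €1,023,000 = €1,619,316.00. Interest = €164,032.00, so EBIT − I = €1,455,284.00.
DCL = contribution ÷ (EBIT − I) = €2,642,316.00 ÷ €1,455,284.00 = 1.8157.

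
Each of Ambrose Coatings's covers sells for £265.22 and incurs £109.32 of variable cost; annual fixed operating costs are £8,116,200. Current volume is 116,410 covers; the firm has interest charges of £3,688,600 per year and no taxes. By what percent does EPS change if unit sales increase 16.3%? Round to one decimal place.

Total contribution margin = 116,410 × £155.90 = £18,148,319.00.
Operating income = contribution − fixed costs = £18,148,319.00 − £8,116,200 = £10,032,119.00.
After interest of £3,688,600.00, pre-tax earnings = £6,343,519.00.
DCL = total CM / (EBIT − I) = £18,148,319.00 / £6,343,519.00 = 2.8609.
EPS therefore changes by 2.8609 × (+16.3%) = +46.6%.

+46.6%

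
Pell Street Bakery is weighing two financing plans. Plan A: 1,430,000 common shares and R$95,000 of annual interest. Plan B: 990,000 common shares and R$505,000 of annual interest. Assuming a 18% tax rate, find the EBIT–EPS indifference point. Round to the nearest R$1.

R$1,427,500

At indifference, (EBIT − 95,000)(1 − t)/1,430,000 = (EBIT − 505,000)(1 − t)/990,000.
The (1 − t) factor cancels: (EBIT − 95,000) × 990,000 = (EBIT − 505,000) × 1,430,000.
Solving, EBIT = (505,000·1,430,000 − 95,000·990,000) / (1,430,000 − 990,000) = 628,100,000,000 / 440,000 = 1,427,500.00.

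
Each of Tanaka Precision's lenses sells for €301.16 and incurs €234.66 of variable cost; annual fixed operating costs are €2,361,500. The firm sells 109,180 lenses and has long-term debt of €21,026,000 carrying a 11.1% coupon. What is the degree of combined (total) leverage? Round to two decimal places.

2.83

Total contribution margin = 109,180 × €66.50 = €7,260,470.00.
EBIT = €7,260,470.00 − €2,361,500 = €4,898,970.00. Interest = €2,333,886.00.
DOL = €7,260,470.00 ÷ €4,898,970.00 = 1.4820; DFL = €4,898,970.00 ÷ €2,565,084.00 = 1.9099.
Combined leverage = 1.4820 × 1.9099 = 2.8305.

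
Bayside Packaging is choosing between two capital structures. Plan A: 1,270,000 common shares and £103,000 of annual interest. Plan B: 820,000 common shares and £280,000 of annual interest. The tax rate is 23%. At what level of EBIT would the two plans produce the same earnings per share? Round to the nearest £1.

£602,533

At indifference, (EBIT − 103,000)(1 − t)/1,270,000 = (EBIT − 280,000)(1 − t)/820,000.
Cancelling (1 − t) and cross-multiplying: 820,000·(EBIT − 103,000) = 1,270,000·(EBIT − 280,000).
Solving, EBIT = (280,000·1,270,000 − 103,000·820,000) / (1,270,000 − 820,000) = 271,140,000,000 / 450,000 = 602,533.33.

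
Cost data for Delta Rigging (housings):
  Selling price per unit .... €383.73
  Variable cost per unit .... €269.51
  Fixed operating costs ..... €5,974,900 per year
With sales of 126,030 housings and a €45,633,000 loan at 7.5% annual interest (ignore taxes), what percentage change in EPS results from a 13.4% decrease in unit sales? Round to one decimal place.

-38.6%

At 126,030 units, contribution = 126,030 × €114.22 = €14,395,146.60.
Operating income = contribution − fixed costs = €14,395,146.60 − €5,974,900 = €8,420,246.60.
After interest of €3,422,475.00, pre-tax earnings = €4,997,771.60.
Degree of combined leverage = contribution ÷ (EBIT − I) = €14,395,146.60 ÷ €4,997,771.60 = 2.8803.
%ΔEPS = DCL × %ΔSales = 2.8803 × -13.4% = -38.6%.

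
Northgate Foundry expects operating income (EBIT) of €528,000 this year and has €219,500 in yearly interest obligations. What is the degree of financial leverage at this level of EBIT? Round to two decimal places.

1.71

Annual interest charges come to €219,500.00.
DFL = EBIT ÷ (EBIT − I) = €528,000 ÷ (€528,000 − €219,500.00) = €528,000 ÷ €308,500.00 = 1.7115.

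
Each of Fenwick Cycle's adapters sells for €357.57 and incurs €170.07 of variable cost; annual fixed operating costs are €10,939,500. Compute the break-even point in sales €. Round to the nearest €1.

€20,862,064

Contribution margin per unit = €357.57 − €170.07 = €187.50, a CM ratio of €187.50 ÷ €357.57 = 0.5244.
Break-even revenue = fixed costs × price ÷ CM = €10,939,500 × €357.57 ÷ €187.50 = €20,862,064.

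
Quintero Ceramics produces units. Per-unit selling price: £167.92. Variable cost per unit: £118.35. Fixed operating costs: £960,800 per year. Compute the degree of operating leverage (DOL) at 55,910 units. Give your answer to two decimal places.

Total contribution margin = 55,910 × £49.57 = £2,771,458.70.
Operating income = contribution − fixed costs = £2,771,458.70 − £960,800 = £1,810,658.70.
DOL = contribution ÷ EBIT = £2,771,458.70 ÷ £1,810,658.70 = 1.5306.

1.53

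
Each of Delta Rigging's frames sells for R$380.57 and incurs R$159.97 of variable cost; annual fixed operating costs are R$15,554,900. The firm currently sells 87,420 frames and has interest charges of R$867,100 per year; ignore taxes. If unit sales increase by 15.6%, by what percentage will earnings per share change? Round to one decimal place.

Contribution at this volume is 87,420 × R$220.60 = R$19,284,852.00.
Subtracting fixed costs: EBIT = R$19,284,852.00 − R$15,554,900 = R$3,729,952.00.
After interest of R$867,100.00, pre-tax earnings = R$2,862,852.00.
Degree of combined leverage = contribution ÷ (EBIT − I) = R$19,284,852.00 ÷ R$2,862,852.00 = 6.7362.
EPS therefore changes by 6.7362 × (+15.6%) = +105.1%.

+105.1%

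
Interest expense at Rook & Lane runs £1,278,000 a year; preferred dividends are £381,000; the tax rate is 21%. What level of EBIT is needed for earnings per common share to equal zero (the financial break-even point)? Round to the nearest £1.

£1,760,278

Grossing the preferred dividend up to pre-tax terms: £381,000 / (1 − 0.21) = £482,278.48.
EPS = 0 when EBIT covers interest plus the pre-tax preferred burden: £1,278,000 + £482,278.48 = £1,760,278.48.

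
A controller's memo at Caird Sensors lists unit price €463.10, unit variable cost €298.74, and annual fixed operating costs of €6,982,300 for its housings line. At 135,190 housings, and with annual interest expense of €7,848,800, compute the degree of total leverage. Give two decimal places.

At 135,190 units, contribution = 135,190 × €164.36 = €22,219,828.40.
Subtracting fixed costs: EBIT = €22,219,828.40 − €6,982,300 = €15,237,528.40. Interest = €7,848,800.00, so EBIT − I = €7,388,728.40.
DCL = contribution ÷ (EBIT − I) = €22,219,828.40 ÷ €7,388,728.40 = 3.0073.

3.01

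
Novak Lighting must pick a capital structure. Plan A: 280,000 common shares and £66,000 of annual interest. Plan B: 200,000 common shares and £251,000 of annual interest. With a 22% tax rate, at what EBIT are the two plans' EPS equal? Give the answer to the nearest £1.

£713,500

Set EPS_A = EPS_B: (EBIT − £66,000)(1 − 0.22) ÷ 280,000 = (EBIT − £251,000)(1 − 0.22) ÷ 200,000.
Cancelling (1 − t) and cross-multiplying: 200,000·(EBIT − 66,000) = 280,000·(EBIT − 251,000).
EBIT × (280,000 − 200,000) = 251,000 × 280,000 − 66,000 × 200,000 = 57,080,000,000, so EBIT = 57,080,000,000 ÷ 80,000 = 713,500.00.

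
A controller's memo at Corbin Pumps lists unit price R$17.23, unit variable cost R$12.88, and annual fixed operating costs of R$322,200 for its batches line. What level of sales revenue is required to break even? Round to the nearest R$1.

Contribution margin per unit = R$17.23 − R$12.88 = R$4.35, a CM ratio of R$4.35 ÷ R$17.23 = 0.2525.
Break-even sales = FC ÷ CM ratio = R$322,200 × R$17.23 / R$4.35 = R$1,276,208.

R$1,276,208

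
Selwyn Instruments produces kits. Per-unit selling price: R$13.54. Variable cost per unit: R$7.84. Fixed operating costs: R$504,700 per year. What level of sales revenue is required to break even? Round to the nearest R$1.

R$1,198,884

CM per unit = R$13.54 − R$7.84 = R$5.70; CM ratio = R$5.70 / R$13.54 = 0.4210.
Break-even revenue = fixed costs × price ÷ CM = R$504,700 × R$13.54 ÷ R$5.70 = R$1,198,884.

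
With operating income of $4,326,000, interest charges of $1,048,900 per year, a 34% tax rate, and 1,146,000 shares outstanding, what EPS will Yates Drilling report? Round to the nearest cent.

Interest = $1,048,900.00, so EBT = $4,326,000 − $1,048,900.00 = $3,277,100.00.
Net income = $3,277,100.00 × (1 − 0.34) = $2,162,886.00.
Per share: $2,162,886.00 / 1,146,000 shares = $1.89.

$1.89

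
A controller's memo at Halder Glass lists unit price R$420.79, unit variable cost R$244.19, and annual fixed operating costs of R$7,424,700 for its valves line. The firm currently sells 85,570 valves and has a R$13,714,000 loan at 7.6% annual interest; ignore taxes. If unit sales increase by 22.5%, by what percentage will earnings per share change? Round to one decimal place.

+51.2%

At 85,570 units, contribution = 85,570 × R$176.60 = R$15,111,662.00.
Subtracting fixed costs: EBIT = R$15,111,662.00 − R$7,424,700 = R$7,686,962.00.
Interest = R$1,042,264.00, so EBIT − I = R$6,644,698.00.
Degree of combined leverage = contribution ÷ (EBIT − I) = R$15,111,662.00 ÷ R$6,644,698.00 = 2.2742.
%ΔEPS = DCL × %ΔSales = 2.2742 × +22.5% = +51.2%.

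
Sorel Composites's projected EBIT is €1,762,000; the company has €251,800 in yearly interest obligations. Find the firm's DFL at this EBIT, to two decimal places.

1.17

Annual interest charges come to €251,800.00.
Degree of financial leverage = EBIT / (EBIT − interest) = €1,762,000 / €1,510,200.00 = 1.1667.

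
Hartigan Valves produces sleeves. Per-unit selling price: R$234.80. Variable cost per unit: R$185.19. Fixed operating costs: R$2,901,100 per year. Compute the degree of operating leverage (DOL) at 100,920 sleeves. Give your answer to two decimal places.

Contribution at this volume is 100,920 × R$49.61 = R$5,006,641.20.
EBIT = R$5,006,641.20 − R$2,901,100 = R$2,105,541.20.
DOL = contribution ÷ EBIT = R$5,006,641.20 ÷ R$2,105,541.20 = 2.3778.

2.38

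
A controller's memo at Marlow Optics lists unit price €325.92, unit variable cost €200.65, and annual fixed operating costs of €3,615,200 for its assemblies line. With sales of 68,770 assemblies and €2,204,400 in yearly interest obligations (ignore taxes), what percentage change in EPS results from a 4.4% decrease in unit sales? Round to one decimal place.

Contribution at this volume is 68,770 × €125.27 = €8,614,817.90.
Subtracting fixed costs: EBIT = €8,614,817.90 − €3,615,200 = €4,999,617.90.
Interest = €2,204,400.00, so EBIT − I = €2,795,217.90.
DCL = total CM / (EBIT − I) = €8,614,817.90 / €2,795,217.90 = 3.0820.
EPS therefore changes by 3.0820 × (-4.4%) = -13.6%.

-13.6%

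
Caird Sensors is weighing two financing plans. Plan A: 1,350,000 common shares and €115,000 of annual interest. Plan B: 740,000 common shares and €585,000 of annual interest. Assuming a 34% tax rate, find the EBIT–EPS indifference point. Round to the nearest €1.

€1,155,164

Set EPS_A = EPS_B: (EBIT − €115,000)(1 − 0.34) ÷ 1,350,000 = (EBIT − €585,000)(1 − 0.34) ÷ 740,000.
The (1 − t) factor cancels: (EBIT − 115,000) × 740,000 = (EBIT − 585,000) × 1,350,000.
Solving, EBIT = (585,000·1,350,000 − 115,000·740,000) / (1,350,000 − 740,000) = 704,650,000,000 / 610,000 = 1,155,163.93.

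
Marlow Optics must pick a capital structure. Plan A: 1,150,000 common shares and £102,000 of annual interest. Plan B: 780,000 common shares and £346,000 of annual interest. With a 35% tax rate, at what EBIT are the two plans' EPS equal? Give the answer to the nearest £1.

At indifference, (EBIT − 102,000)(1 − t)/1,150,000 = (EBIT − 346,000)(1 − t)/780,000.
The (1 − t) factor cancels: (EBIT − 102,000) × 780,000 = (EBIT − 346,000) × 1,150,000.
EBIT × (1,150,000 − 780,000) = 346,000 × 1,150,000 − 102,000 × 780,000 = 318,340,000,000, so EBIT = 318,340,000,000 ÷ 370,000 = 860,378.38.

£860,378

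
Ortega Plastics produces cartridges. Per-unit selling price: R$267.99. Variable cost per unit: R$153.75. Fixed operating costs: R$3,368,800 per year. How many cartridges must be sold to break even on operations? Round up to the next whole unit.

29,489 cartridges

Contribution margin per unit = R$267.99 − R$153.75 = R$114.24.
Units to break even: R$3,368,800 ÷ R$114.24 = 29,488.80, rounded up to 29,489.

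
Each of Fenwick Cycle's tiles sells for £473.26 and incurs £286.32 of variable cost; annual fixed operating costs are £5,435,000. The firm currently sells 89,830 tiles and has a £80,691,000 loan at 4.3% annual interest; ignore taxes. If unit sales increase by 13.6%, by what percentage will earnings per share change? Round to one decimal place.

Contribution at this volume is 89,830 × £186.94 = £16,792,820.20.
Operating income = contribution − fixed costs = £16,792,820.20 − £5,435,000 = £11,357,820.20.
After interest of £3,469,713.00, pre-tax earnings = £7,888,107.20.
Degree of combined leverage = contribution ÷ (EBIT − I) = £16,792,820.20 ÷ £7,888,107.20 = 2.1289.
EPS therefore changes by 2.1289 × (+13.6%) = +29.0%.

+29.0%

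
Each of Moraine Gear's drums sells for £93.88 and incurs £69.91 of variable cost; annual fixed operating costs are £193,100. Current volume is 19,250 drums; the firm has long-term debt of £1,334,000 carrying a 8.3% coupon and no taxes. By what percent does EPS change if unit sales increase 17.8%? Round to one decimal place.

At 19,250 units, contribution = 19,250 × £23.97 = £461,422.50.
Operating income = contribution − fixed costs = £461,422.50 − £193,100 = £268,322.50.
After interest of £110,722.00, pre-tax earnings = £157,600.50.
Degree of combined leverage = contribution ÷ (EBIT − I) = £461,422.50 ÷ £157,600.50 = 2.9278.
%ΔEPS = DCL × %ΔSales = 2.9278 × +17.8% = +52.1%.

+52.1%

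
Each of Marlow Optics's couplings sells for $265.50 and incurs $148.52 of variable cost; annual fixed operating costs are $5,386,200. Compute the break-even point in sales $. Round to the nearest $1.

$12,224,620

CM per unit = $265.50 − $148.52 = $116.98; CM ratio = $116.98 / $265.50 = 0.4406.
Break-even sales = FC ÷ CM ratio = $5,386,200 × $265.50 / $116.98 = $12,224,620.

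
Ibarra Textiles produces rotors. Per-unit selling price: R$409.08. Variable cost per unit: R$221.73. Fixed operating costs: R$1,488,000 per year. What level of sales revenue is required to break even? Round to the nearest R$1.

CM per unit = R$409.08 − R$221.73 = R$187.35; CM ratio = R$187.35 / R$409.08 = 0.4580.
Break-even sales = FC ÷ CM ratio = R$1,488,000 × R$409.08 / R$187.35 = R$3,249,058.

R$3,249,058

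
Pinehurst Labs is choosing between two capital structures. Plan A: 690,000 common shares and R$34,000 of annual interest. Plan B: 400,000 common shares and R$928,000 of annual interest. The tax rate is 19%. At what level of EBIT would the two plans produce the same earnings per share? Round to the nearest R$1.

R$2,161,103

Set EPS_A = EPS_B: (EBIT − R$34,000)(1 − 0.19) ÷ 690,000 = (EBIT − R$928,000)(1 − 0.19) ÷ 400,000.
Cancelling (1 − t) and cross-multiplying: 400,000·(EBIT − 34,000) = 690,000·(EBIT − 928,000).
EBIT × (690,000 − 400,000) = 928,000 × 690,000 − 34,000 × 400,000 = 626,720,000,000, so EBIT = 626,720,000,000 ÷ 290,000 = 2,161,103.45.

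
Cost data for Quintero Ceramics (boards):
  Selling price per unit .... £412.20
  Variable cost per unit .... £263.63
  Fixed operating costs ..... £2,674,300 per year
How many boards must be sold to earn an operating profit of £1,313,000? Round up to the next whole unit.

Contribution margin per unit = £412.20 − £263.63 = £148.57.
Need Q such that Q × £148.57 − £2,674,300 = £1,313,000, i.e. Q = £3,987,300 / £148.57 = 26,837.85 → 26,838.

26,838 boards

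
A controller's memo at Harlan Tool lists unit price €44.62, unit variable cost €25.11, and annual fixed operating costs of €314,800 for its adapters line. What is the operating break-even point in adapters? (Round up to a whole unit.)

Unit CM = price − variable cost = €44.62 − €25.11 = €19.51.
Units to break even: €314,800 ÷ €19.51 = 16,135.32, rounded up to 16,136.

16,136 adapters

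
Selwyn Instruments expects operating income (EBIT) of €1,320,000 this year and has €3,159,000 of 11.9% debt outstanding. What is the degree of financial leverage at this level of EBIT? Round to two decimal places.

1.40

Annual interest charges come to €375,921.00.
DFL = EBIT ÷ (EBIT − I) = €1,320,000 ÷ (€1,320,000 − €375,921.00) = €1,320,000 ÷ €944,079.00 = 1.3982.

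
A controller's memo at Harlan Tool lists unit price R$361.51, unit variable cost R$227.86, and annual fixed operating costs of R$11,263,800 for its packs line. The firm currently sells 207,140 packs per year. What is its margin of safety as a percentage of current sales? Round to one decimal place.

59.3%

Each unit contributes R$361.51 − R$227.86 = R$133.65. Break-even units = R$11,263,800 ÷ R$133.65 = 84,278.34; break-even revenue = 84,278.34 × R$361.51 = R$30,467,462.31.
Current sales = 207,140 × R$361.51 = R$74,883,181.40.
Margin of safety = (R$74,883,181.40 − R$30,467,462.31) ÷ R$74,883,181.40 = 59.3%.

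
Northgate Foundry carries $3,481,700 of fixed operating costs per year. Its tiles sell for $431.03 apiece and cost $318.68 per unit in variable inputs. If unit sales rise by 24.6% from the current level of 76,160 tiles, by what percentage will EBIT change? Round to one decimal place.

+41.5%

Contribution at this volume is 76,160 × $112.35 = $8,556,576.00.
Operating income = contribution − fixed costs = $8,556,576.00 − $3,481,700 = $5,074,876.00.
So DOL = total CM / EBIT = $8,556,576.00 / $5,074,876.00 = 1.6861.
Operating income changes by 1.6861 × +24.6% = +41.5%.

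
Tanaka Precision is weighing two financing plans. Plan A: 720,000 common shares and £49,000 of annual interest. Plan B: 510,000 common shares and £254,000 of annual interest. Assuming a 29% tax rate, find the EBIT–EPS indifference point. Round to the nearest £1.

£751,857

At indifference, (EBIT − 49,000)(1 − t)/720,000 = (EBIT − 254,000)(1 − t)/510,000.
Cancelling (1 − t) and cross-multiplying: 510,000·(EBIT − 49,000) = 720,000·(EBIT − 254,000).
Solving, EBIT = (254,000·720,000 − 49,000·510,000) / (720,000 − 510,000) = 157,890,000,000 / 210,000 = 751,857.14.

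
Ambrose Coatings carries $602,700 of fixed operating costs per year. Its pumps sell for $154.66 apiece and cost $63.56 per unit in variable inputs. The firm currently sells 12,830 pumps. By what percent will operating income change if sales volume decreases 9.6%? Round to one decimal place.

-19.8%

Contribution at this volume is 12,830 × $91.10 = $1,168,813.00.
Operating income = contribution − fixed costs = $1,168,813.00 − $602,700 = $566,113.00.
DOL = contribution ÷ EBIT = $1,168,813.00 ÷ $566,113.00 = 2.0646.
%ΔEBIT = DOL × %ΔSales = 2.0646 × -9.6% = -19.8%.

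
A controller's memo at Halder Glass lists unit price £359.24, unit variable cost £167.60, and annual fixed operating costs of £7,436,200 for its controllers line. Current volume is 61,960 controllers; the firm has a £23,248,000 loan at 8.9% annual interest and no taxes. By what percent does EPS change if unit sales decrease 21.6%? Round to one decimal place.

-108.3%

Total contribution margin = 61,960 × £191.64 = £11,874,014.40.
Operating income = contribution − fixed costs = £11,874,014.40 − £7,436,200 = £4,437,814.40.
Interest = £2,069,072.00, so EBIT − I = £2,368,742.40.
DCL = total CM / (EBIT − I) = £11,874,014.40 / £2,368,742.40 = 5.0128.
%ΔEPS = DCL × %ΔSales = 5.0128 × -21.6% = -108.3%.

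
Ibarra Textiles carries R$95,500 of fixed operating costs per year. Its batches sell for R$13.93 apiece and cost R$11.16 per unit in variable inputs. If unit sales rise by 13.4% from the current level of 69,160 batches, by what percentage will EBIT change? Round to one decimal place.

+26.7%

Total contribution margin = 69,160 × R$2.77 = R$191,573.20.
EBIT = R$191,573.20 − R$95,500 = R$96,073.20.
DOL = contribution ÷ EBIT = R$191,573.20 ÷ R$96,073.20 = 1.9940.
Operating income changes by 1.9940 × +13.4% = +26.7%.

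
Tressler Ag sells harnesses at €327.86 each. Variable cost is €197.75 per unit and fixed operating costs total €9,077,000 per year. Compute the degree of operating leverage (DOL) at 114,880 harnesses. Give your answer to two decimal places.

2.55

At 114,880 units, contribution = 114,880 × €130.11 = €14,947,036.80.
EBIT = €14,947,036.80 − €9,077,000 = €5,870,036.80.
DOL = contribution ÷ EBIT = €14,947,036.80 ÷ €5,870,036.80 = 2.5463.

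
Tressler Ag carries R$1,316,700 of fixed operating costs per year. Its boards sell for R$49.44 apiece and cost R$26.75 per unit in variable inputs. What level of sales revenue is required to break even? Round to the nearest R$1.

R$2,869,002

Contribution margin per unit = R$49.44 − R$26.75 = R$22.69, a CM ratio of R$22.69 ÷ R$49.44 = 0.4589.
Break-even sales = FC ÷ CM ratio = R$1,316,700 × R$49.44 / R$22.69 = R$2,869,002.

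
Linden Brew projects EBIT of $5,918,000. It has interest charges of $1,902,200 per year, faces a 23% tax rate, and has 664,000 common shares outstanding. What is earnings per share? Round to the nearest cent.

Pre-tax income = $5,918,000 − $1,902,200.00 = $4,015,800.00.
After tax at 23%: net income = $4,015,800.00 × 0.77 = $3,092,166.00.
Per share: $3,092,166.00 / 664,000 shares = $4.66.

$4.66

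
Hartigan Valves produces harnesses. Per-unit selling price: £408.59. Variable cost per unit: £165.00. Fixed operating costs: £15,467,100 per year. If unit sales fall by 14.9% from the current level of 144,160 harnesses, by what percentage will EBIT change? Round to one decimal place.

-26.6%

Contribution at this volume is 144,160 × £243.59 = £35,115,934.40.
Operating income = contribution − fixed costs = £35,115,934.40 − £15,467,100 = £19,648,834.40.
So DOL = total CM / EBIT = £35,115,934.40 / £19,648,834.40 = 1.7872.
Operating income changes by 1.7872 × -14.9% = -26.6%.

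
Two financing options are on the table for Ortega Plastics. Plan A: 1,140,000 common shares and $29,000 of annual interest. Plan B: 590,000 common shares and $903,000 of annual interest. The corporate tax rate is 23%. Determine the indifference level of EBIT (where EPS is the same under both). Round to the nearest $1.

Set EPS_A = EPS_B: (EBIT − $29,000)(1 − 0.23) ÷ 1,140,000 = (EBIT − $903,000)(1 − 0.23) ÷ 590,000.
The (1 − t) factor cancels: (EBIT − 29,000) × 590,000 = (EBIT − 903,000) × 1,140,000.
Solving, EBIT = (903,000·1,140,000 − 29,000·590,000) / (1,140,000 − 590,000) = 1,012,310,000,000 / 550,000 = 1,840,563.64.

$1,840,564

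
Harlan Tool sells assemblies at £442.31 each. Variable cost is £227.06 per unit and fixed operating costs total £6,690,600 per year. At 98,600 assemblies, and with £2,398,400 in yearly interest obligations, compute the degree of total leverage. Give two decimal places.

Contribution at this volume is 98,600 × £215.25 = £21,223,650.00.
EBIT = £21,223,650.00 − £6,690,600 = £14,533,050.00. Interest = £2,398,400.00, so EBIT − I = £12,134,650.00.
Degree of total leverage = total CM / (EBIT − interest) = £21,223,650.00 / £12,134,650.00 = 1.7490.

1.75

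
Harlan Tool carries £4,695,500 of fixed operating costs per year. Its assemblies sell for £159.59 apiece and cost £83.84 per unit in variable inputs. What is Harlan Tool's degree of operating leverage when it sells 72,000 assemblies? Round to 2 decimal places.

Total contribution margin = 72,000 × £75.75 = £5,454,000.00.
Operating income = contribution − fixed costs = £5,454,000.00 − £4,695,500 = £758,500.00.
DOL = contribution ÷ EBIT = £5,454,000.00 ÷ £758,500.00 = 7.1905.

7.19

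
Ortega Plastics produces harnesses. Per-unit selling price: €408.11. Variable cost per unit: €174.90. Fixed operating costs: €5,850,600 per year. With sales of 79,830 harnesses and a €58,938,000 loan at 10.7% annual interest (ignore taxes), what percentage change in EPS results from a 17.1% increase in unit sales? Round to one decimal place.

+49.3%

At 79,830 units, contribution = 79,830 × €233.21 = €18,617,154.30.
Subtracting fixed costs: EBIT = €18,617,154.30 − €5,850,600 = €12,766,554.30.
After interest of €6,306,366.00, pre-tax earnings = €6,460,188.30.
DCL = total CM / (EBIT − I) = €18,617,154.30 / €6,460,188.30 = 2.8818.
EPS therefore changes by 2.8818 × (+17.1%) = +49.3%.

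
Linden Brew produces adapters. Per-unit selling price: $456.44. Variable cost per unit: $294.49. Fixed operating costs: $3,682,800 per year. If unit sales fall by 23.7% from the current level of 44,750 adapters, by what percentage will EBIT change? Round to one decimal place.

At 44,750 units, contribution = 44,750 × $161.95 = $7,247,262.50.
EBIT = $7,247,262.50 − $3,682,800 = $3,564,462.50.
So DOL = total CM / EBIT = $7,247,262.50 / $3,564,462.50 = 2.0332.
%ΔEBIT = DOL × %ΔSales = 2.0332 × -23.7% = -48.2%.

-48.2%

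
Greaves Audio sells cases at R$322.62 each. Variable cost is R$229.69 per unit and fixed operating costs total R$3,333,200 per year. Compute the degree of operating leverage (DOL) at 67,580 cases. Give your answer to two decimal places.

Contribution at this volume is 67,580 × R$92.93 = R$6,280,209.40.
Operating income = contribution − fixed costs = R$6,280,209.40 − R$3,333,200 = R$2,947,009.40.
DOL = contribution ÷ EBIT = R$6,280,209.40 ÷ R$2,947,009.40 = 2.1310.

2.13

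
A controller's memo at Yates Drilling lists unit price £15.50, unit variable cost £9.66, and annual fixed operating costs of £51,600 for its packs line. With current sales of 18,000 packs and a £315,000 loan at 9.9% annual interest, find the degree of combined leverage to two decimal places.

Total contribution margin = 18,000 × £5.84 = £105,120.00.
EBIT = £105,120.00 − £51,600 = £53,520.00. Interest = £31,185.00, so EBIT − I = £22,335.00.
DCL = contribution ÷ (EBIT − I) = £105,120.00 ÷ £22,335.00 = 4.7065.

4.71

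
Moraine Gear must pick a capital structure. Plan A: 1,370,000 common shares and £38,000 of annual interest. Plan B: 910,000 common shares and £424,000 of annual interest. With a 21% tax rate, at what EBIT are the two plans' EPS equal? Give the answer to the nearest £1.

Set EPS_A = EPS_B: (EBIT − £38,000)(1 − 0.21) ÷ 1,370,000 = (EBIT − £424,000)(1 − 0.21) ÷ 910,000.
The (1 − t) factor cancels: (EBIT − 38,000) × 910,000 = (EBIT − 424,000) × 1,370,000.
Solving, EBIT = (424,000·1,370,000 − 38,000·910,000) / (1,370,000 − 910,000) = 546,300,000,000 / 460,000 = 1,187,608.70.

£1,187,609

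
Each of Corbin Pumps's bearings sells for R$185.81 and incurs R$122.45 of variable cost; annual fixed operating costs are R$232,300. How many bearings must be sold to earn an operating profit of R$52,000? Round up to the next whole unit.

4,488 bearings

Each unit contributes R$185.81 − R$122.45 = R$63.36.
Units = (FC + target) / CM = (R$232,300 + R$52,000) / R$63.36 = 4,487.06, so 4,488 bearings.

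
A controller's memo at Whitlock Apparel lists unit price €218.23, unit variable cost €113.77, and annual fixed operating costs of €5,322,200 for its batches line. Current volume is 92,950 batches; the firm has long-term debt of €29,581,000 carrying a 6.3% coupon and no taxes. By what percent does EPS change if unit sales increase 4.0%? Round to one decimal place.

+15.4%

Total contribution margin = 92,950 × €104.46 = €9,709,557.00.
Operating income = contribution − fixed costs = €9,709,557.00 − €5,322,200 = €4,387,357.00.
Interest = €1,863,603.00, so EBIT − I = €2,523,754.00.
Degree of combined leverage = contribution ÷ (EBIT − I) = €9,709,557.00 ÷ €2,523,754.00 = 3.8473.
EPS therefore changes by 3.8473 × (+4.0%) = +15.4%.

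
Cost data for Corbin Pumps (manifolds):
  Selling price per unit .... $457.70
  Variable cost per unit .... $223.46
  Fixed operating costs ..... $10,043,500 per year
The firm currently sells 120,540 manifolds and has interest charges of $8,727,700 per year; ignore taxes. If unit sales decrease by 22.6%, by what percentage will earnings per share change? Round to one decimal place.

At 120,540 units, contribution = 120,540 × $234.24 = $28,235,289.60.
Subtracting fixed costs: EBIT = $28,235,289.60 − $10,043,500 = $18,191,789.60.
Interest = $8,727,700.00, so EBIT − I = $9,464,089.60.
Degree of combined leverage = contribution ÷ (EBIT − I) = $28,235,289.60 ÷ $9,464,089.60 = 2.9834.
EPS therefore changes by 2.9834 × (-22.6%) = -67.4%.

-67.4%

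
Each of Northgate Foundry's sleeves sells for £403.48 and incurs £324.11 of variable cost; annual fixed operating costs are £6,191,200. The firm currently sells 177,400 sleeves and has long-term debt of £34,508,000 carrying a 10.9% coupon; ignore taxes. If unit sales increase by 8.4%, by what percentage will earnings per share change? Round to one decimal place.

At 177,400 units, contribution = 177,400 × £79.37 = £14,080,238.00.
EBIT = £14,080,238.00 − £6,191,200 = £7,889,038.00.
After interest of £3,761,372.00, pre-tax earnings = £4,127,666.00.
DCL = total CM / (EBIT − I) = £14,080,238.00 / £4,127,666.00 = 3.4112.
EPS therefore changes by 3.4112 × (+8.4%) = +28.7%.

+28.7%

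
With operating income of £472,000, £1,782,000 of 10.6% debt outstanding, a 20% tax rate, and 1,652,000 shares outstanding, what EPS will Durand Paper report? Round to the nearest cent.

Interest = £188,892.00, so EBT = £472,000 − £188,892.00 = £283,108.00.
Net income = £283,108.00 × (1 − 0.20) = £226,486.40.
Per share: £226,486.40 / 1,652,000 shares = £0.14.

£0.14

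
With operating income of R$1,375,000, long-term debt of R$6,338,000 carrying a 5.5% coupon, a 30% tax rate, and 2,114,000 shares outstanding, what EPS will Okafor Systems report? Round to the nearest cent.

R$0.34

Interest = R$348,590.00, so EBT = R$1,375,000 − R$348,590.00 = R$1,026,410.00.
Net income = R$1,026,410.00 × (1 − 0.30) = R$718,487.00.
EPS = R$718,487.00 ÷ 2,114,000 = R$0.34.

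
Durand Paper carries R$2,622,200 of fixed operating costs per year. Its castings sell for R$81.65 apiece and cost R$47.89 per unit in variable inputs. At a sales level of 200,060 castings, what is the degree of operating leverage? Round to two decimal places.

1.63

Contribution at this volume is 200,060 × R$33.76 = R$6,754,025.60.
EBIT = R$6,754,025.60 − R$2,622,200 = R$4,131,825.60.
So DOL = total CM / EBIT = R$6,754,025.60 / R$4,131,825.60 = 1.6346.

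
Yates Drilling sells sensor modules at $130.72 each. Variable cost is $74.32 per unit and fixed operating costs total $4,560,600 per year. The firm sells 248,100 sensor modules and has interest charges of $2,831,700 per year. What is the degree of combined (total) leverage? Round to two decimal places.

Total contribution margin = 248,100 × $56.40 = $13,992,840.00.
Subtracting fixed costs: EBIT = $13,992,840.00 − $4,560,600 = $9,432,240.00. Interest = $2,831,700.00.
DOL = $13,992,840.00 ÷ $9,432,240.00 = 1.4835; DFL = $9,432,240.00 ÷ $6,600,540.00 = 1.4290.
DCL = DOL × DFL = 1.4835 × 1.4290 = 2.1199.

2.12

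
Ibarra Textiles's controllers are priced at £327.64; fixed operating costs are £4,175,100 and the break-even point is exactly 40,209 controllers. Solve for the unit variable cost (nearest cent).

At break-even, FC = Q × (P − VC), so P − VC = £4,175,100 ÷ 40,209 = £103.8350.
Hence VC = price − CM = £327.64 − £103.8350 = £223.81.

£223.81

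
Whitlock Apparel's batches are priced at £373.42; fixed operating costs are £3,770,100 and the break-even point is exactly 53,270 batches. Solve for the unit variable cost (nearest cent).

£302.65

At break-even, FC = Q × (P − VC), so P − VC = £3,770,100 ÷ 53,270 = £70.7734.
Variable cost per unit = £373.42 − £70.7734 = £302.65.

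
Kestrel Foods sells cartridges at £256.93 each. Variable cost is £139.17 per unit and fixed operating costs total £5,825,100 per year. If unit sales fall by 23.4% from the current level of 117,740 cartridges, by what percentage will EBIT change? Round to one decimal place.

At 117,740 units, contribution = 117,740 × £117.76 = £13,865,062.40.
Operating income = contribution − fixed costs = £13,865,062.40 − £5,825,100 = £8,039,962.40.
Degree of operating leverage = £13,865,062.40 / £8,039,962.40 = 1.7245.
%ΔEBIT = DOL × %ΔSales = 1.7245 × -23.4% = -40.4%.

-40.4%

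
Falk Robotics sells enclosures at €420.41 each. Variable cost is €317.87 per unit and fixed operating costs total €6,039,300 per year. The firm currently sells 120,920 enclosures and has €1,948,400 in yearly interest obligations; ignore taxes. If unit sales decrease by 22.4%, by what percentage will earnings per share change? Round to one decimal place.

-63.0%

At 120,920 units, contribution = 120,920 × €102.54 = €12,399,136.80.
Operating income = contribution − fixed costs = €12,399,136.80 − €6,039,300 = €6,359,836.80.
After interest of €1,948,400.00, pre-tax earnings = €4,411,436.80.
Degree of combined leverage = contribution ÷ (EBIT − I) = €12,399,136.80 ÷ €4,411,436.80 = 2.8107.
EPS therefore changes by 2.8107 × (-22.4%) = -63.0%.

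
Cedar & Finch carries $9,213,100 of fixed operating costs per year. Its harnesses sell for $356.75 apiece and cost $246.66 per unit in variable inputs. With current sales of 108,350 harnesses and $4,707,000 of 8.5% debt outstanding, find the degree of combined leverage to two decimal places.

5.15

At 108,350 units, contribution = 108,350 × $110.09 = $11,928,251.50.
EBIT = $11,928,251.50 − $9,213,100 = $2,715,151.50. Interest = $400,095.00.
DOL = $11,928,251.50 ÷ $2,715,151.50 = 4.3932; DFL = $2,715,151.50 ÷ $2,315,056.50 = 1.1728.
Combined leverage = 4.3932 × 1.1728 = 5.1523.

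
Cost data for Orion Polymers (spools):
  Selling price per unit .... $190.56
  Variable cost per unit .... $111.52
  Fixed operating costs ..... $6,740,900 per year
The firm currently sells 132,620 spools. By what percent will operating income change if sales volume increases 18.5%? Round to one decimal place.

+51.8%

At 132,620 units, contribution = 132,620 × $79.04 = $10,482,284.80.
EBIT = $10,482,284.80 − $6,740,900 = $3,741,384.80.
Degree of operating leverage = $10,482,284.80 / $3,741,384.80 = 2.8017.
Operating income changes by 2.8017 × +18.5% = +51.8%.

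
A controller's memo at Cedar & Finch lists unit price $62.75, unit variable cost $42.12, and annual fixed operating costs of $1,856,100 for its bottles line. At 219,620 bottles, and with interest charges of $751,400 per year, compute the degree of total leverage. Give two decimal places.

Contribution at this volume is 219,620 × $20.63 = $4,530,760.60.
Operating income = contribution − fixed costs = $4,530,760.60 − $1,856,100 = $2,674,660.60. Interest = $751,400.00, so EBIT − I = $1,923,260.60.
Degree of total leverage = total CM / (EBIT − interest) = $4,530,760.60 / $1,923,260.60 = 2.3558.

2.36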